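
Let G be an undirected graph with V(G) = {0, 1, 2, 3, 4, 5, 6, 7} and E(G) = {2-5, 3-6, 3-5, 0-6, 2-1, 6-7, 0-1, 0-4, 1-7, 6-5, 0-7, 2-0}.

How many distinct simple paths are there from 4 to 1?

4–0–1
4–0–2–1
4–0–2–5–3–6–7–1
4–0–2–5–6–7–1
4–0–6–3–5–2–1
4–0–6–5–2–1
4–0–6–7–1
4–0–7–1
4–0–7–6–3–5–2–1
4–0–7–6–5–2–1

10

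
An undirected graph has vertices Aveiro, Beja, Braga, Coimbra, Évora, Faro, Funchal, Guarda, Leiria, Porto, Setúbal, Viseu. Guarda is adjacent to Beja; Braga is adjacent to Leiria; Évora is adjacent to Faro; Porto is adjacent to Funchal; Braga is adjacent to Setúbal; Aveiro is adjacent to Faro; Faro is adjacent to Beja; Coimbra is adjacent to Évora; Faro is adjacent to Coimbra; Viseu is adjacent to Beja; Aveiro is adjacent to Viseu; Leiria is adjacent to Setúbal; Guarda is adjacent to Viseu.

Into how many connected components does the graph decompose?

From Aveiro: component {Aveiro, Beja, Coimbra, Évora, Faro, Guarda, Viseu}.
From Braga: component {Braga, Leiria, Setúbal}.
From Funchal: component {Funchal, Porto}.
That's 3 components.

3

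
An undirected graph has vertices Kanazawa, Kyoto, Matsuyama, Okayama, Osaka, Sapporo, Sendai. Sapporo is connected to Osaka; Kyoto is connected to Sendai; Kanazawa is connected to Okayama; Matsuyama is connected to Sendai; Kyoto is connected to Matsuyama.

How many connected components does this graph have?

From Kanazawa: component {Kanazawa, Okayama}.
From Kyoto: component {Kyoto, Matsuyama, Sendai}.
From Osaka: component {Osaka, Sapporo}.
That's 3 components.

3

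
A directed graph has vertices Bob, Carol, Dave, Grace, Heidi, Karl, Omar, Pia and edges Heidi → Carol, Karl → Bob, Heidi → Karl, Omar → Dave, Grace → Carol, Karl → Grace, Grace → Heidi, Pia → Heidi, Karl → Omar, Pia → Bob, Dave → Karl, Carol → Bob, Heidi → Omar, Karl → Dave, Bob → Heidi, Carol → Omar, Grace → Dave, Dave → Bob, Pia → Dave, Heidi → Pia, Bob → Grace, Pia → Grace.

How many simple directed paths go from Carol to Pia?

Carol→Bob→Grace→Heidi→Pia
Carol→Bob→Heidi→Pia
Carol→Omar→Dave→Bob→Grace→Heidi→Pia
Carol→Omar→Dave→Bob→Heidi→Pia
Carol→Omar→Dave→Karl→Bob→Grace→Heidi→Pia
Carol→Omar→Dave→Karl→Bob→Heidi→Pia
Carol→Omar→Dave→Karl→Grace→Heidi→Pia

7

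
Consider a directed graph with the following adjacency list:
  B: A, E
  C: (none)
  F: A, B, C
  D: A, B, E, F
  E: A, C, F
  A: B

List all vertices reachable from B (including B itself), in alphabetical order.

A, B, C, E, F

Start at B.
Its neighbours: A, E.
Then their neighbours: C, F.
Nothing further is reachable.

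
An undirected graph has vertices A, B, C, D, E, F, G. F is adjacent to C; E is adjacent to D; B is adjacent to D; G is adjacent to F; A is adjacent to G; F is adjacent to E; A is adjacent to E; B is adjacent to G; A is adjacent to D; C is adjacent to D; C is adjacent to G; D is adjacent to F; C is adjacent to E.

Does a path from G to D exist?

Yes

Explore from G.
Distance 1: reach A, B, C, F.
Distance 2: reach D, E.
Found D.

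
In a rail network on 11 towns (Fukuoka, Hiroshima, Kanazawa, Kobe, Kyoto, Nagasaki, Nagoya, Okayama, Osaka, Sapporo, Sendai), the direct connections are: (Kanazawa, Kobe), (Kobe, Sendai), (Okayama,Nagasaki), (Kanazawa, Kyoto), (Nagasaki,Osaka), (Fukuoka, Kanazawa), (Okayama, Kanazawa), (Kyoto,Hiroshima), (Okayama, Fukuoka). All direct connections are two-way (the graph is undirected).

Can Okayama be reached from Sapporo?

No

Sapporo has no edges, so nothing is reachable from it.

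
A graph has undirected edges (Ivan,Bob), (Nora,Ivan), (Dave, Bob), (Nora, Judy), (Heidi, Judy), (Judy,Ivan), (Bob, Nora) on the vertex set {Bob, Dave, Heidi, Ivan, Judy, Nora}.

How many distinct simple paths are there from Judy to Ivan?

3

Judy–Ivan
Judy–Nora–Bob–Ivan
Judy–Nora–Ivan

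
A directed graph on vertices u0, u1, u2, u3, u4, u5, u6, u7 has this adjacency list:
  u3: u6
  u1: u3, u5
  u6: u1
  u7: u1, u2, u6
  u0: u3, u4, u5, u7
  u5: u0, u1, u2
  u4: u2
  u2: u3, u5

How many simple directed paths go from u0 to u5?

8

u0→u3→u6→u1→u5
u0→u4→u2→u3→u6→u1→u5
u0→u4→u2→u5
u0→u5
u0→u7→u1→u5
u0→u7→u2→u3→u6→u1→u5
u0→u7→u2→u5
u0→u7→u6→u1→u5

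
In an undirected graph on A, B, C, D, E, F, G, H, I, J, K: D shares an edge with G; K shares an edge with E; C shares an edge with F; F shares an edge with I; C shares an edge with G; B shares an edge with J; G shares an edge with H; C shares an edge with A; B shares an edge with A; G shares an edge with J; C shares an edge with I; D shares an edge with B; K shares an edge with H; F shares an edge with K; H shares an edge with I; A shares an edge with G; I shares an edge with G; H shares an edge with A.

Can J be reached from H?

Explore from H.
Distance 1: reach A, G, I, K.
Distance 2: reach B, C, D, E, F, J.
Found J.

Yes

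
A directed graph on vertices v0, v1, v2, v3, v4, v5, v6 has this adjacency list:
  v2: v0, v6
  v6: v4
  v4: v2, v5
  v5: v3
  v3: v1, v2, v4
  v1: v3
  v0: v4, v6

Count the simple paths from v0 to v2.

4

v0→v4→v2
v0→v4→v5→v3→v2
v0→v6→v4→v2
v0→v6→v4→v5→v3→v2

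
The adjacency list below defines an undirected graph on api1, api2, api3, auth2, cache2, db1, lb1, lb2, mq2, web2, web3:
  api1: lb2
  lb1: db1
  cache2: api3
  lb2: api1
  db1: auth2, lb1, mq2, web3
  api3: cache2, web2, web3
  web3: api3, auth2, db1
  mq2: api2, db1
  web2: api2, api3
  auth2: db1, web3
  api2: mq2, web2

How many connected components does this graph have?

From api1: component {api1, lb2}.
From api2: component {api2, api3, auth2, cache2, db1, lb1, mq2, web2, web3}.
That's 2 components.

2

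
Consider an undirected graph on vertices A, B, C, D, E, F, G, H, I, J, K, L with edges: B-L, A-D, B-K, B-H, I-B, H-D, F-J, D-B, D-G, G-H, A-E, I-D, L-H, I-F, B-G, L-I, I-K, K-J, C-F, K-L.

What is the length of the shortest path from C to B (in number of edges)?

3

Distance 0: C.
Distance 1: F.
Distance 2: I, J.
Distance 3: B, D, K, L — contains B.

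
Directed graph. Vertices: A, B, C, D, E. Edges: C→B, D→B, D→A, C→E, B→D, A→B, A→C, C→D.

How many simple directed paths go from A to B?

3

A→B
A→C→B
A→C→D→B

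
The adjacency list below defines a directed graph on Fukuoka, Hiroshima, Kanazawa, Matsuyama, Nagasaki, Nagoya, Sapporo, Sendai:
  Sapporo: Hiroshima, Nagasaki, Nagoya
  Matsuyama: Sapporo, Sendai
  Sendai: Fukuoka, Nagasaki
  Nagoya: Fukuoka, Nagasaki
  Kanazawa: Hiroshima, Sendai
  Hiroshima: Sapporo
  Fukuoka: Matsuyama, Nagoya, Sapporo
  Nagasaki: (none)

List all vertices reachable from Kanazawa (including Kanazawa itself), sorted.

Start at Kanazawa.
Its neighbours: Hiroshima, Sendai.
Then their neighbours: Fukuoka, Nagasaki, Sapporo.
Then next layer: Matsuyama, Nagoya.
Every vertex is now reached.

Fukuoka, Hiroshima, Kanazawa, Matsuyama, Nagasaki, Nagoya, Sapporo, Sendai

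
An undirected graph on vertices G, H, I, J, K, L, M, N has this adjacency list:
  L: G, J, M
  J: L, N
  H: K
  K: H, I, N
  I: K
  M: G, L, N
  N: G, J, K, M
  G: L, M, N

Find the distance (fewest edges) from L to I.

4

Distance 0: L.
Distance 1: G, J, M.
Distance 2: N.
Distance 3: K.
Distance 4: H, I — contains I.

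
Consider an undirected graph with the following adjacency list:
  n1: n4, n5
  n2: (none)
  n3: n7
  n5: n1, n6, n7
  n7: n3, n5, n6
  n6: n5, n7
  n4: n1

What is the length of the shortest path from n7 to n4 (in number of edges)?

3

Distance 0: n7.
Distance 1: n3, n5, n6.
Distance 2: n1.
Distance 3: n4 — contains n4.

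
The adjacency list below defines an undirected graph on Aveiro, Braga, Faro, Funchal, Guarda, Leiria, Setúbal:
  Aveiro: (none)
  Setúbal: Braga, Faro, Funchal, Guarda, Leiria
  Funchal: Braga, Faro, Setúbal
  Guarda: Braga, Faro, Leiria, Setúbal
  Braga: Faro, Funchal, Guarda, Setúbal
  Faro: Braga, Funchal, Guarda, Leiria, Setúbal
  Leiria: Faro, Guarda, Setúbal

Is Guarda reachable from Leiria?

Yes

Explore from Leiria.
Distance 1: reach Faro, Guarda, Setúbal.
Found Guarda.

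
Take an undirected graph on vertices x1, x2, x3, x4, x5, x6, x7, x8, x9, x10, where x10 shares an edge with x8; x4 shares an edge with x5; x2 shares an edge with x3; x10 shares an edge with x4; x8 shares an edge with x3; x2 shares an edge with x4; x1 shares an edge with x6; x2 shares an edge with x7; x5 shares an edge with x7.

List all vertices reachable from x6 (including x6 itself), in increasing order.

x1, x6

Start at x6.
Its neighbours: x1.
Nothing further is reachable.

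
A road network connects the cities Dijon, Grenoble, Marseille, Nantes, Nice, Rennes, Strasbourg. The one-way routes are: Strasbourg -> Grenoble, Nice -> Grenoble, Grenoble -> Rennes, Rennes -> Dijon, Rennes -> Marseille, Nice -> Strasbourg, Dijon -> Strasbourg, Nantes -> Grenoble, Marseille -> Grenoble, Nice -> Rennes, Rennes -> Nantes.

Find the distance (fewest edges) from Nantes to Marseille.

Distance 0: Nantes.
Distance 1: Grenoble.
Distance 2: Rennes.
Distance 3: Dijon, Marseille — contains Marseille.

3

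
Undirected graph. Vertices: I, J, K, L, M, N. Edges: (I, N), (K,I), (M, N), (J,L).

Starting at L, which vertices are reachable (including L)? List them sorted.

J, L

Start at L.
Its neighbours: J.
Nothing further is reachable.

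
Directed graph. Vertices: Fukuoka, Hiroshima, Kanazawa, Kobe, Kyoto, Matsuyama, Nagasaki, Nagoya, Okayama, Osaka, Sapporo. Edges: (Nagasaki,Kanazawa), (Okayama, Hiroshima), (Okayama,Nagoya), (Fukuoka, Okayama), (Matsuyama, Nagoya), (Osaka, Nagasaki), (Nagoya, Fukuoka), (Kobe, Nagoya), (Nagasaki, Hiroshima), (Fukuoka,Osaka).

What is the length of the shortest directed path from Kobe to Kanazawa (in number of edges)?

5

Distance 0: Kobe.
Distance 1: Nagoya.
Distance 2: Fukuoka.
Distance 3: Okayama, Osaka.
Distance 4: Hiroshima, Nagasaki.
Distance 5: Kanazawa — contains Kanazawa.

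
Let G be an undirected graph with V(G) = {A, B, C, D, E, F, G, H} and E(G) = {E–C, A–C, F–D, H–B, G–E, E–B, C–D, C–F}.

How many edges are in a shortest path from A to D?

Distance 0: A.
Distance 1: C.
Distance 2: D, E, F — contains D.

2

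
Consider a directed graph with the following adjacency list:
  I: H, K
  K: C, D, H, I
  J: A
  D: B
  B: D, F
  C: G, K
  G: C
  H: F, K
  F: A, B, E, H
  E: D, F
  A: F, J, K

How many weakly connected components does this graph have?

1

From A: component {A, B, C, D, E, F, G, H, I, J, K}.
That's 1 component.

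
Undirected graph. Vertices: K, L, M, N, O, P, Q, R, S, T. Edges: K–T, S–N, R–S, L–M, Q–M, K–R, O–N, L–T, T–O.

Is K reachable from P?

No

P has no edges, so nothing is reachable from it.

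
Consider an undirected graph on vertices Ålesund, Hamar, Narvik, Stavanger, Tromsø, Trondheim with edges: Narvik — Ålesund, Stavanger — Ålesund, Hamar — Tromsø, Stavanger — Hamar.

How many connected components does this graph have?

2

From Ålesund: component {Ålesund, Hamar, Narvik, Stavanger, Tromsø}.
From Trondheim: component {Trondheim}.
That's 2 components.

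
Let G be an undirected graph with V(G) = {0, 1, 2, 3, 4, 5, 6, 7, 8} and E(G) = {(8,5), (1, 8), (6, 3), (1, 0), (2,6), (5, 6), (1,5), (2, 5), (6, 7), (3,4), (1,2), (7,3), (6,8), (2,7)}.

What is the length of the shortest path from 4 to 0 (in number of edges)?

Distance 0: 4.
Distance 1: 3.
Distance 2: 6, 7.
Distance 3: 2, 5, 8.
Distance 4: 1.
Distance 5: 0 — contains 0.

5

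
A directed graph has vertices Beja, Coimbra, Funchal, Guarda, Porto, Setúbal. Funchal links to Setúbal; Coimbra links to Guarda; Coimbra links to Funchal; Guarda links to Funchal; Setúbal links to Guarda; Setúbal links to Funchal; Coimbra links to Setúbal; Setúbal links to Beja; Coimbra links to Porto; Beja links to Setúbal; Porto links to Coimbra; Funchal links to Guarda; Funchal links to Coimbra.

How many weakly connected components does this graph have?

From Beja: component {Beja, Coimbra, Funchal, Guarda, Porto, Setúbal}.
That's 1 component.

1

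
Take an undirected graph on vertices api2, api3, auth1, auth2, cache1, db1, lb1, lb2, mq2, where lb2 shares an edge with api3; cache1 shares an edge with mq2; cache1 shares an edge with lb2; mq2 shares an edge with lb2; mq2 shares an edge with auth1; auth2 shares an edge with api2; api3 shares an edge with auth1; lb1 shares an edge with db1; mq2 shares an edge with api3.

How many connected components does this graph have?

From api2: component {api2, auth2}.
From api3: component {api3, auth1, cache1, lb2, mq2}.
From db1: component {db1, lb1}.
That's 3 components.

3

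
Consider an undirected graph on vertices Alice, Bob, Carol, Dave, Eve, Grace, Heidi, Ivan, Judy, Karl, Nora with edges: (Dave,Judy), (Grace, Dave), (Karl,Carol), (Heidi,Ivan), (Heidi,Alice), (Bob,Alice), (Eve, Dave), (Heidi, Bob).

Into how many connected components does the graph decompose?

From Alice: component {Alice, Bob, Heidi, Ivan}.
From Carol: component {Carol, Karl}.
From Dave: component {Dave, Eve, Grace, Judy}.
From Nora: component {Nora}.
That's 4 components.

4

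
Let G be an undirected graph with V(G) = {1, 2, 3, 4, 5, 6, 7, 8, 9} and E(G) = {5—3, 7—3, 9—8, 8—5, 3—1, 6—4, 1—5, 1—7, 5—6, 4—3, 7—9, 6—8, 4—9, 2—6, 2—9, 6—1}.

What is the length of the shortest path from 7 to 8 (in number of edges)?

2

Distance 0: 7.
Distance 1: 1, 3, 9.
Distance 2: 2, 4, 5, 6, 8 — contains 8.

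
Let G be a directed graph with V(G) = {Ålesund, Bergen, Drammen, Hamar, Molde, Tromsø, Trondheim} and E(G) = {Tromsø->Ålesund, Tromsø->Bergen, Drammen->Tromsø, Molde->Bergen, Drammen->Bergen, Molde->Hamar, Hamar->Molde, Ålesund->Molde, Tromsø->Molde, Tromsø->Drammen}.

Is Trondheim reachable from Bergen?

Bergen has no outgoing edges, so nothing is reachable from it.

No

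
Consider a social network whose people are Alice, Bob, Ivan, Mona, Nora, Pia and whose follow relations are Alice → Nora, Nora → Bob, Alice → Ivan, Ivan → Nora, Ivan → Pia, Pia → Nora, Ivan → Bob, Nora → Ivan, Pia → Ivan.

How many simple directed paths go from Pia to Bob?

4

Pia→Ivan→Bob
Pia→Ivan→Nora→Bob
Pia→Nora→Bob
Pia→Nora→Ivan→Bob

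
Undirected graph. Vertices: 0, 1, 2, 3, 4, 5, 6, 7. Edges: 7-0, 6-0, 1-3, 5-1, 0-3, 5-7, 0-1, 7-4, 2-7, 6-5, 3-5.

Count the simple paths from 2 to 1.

10

2–7–0–1
2–7–0–3–1
2–7–0–3–5–1
2–7–0–6–5–1
2–7–0–6–5–3–1
2–7–5–1
2–7–5–3–0–1
2–7–5–3–1
2–7–5–6–0–1
2–7–5–6–0–3–1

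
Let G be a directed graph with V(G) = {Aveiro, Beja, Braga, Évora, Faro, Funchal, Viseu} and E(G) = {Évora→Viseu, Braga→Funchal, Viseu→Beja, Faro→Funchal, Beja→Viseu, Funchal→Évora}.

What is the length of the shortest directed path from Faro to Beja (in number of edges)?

4

Distance 0: Faro.
Distance 1: Funchal.
Distance 2: Évora.
Distance 3: Viseu.
Distance 4: Beja — contains Beja.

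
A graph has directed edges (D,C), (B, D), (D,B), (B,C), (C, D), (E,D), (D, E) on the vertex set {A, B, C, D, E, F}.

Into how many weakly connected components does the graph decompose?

3

From A: component {A}.
From B: component {B, C, D, E}.
From F: component {F}.
That's 3 components.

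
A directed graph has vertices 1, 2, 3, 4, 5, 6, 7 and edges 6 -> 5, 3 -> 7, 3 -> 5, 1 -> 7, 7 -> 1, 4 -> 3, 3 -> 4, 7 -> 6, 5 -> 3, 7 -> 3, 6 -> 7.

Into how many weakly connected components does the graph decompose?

2

From 1: component {1, 3, 4, 5, 6, 7}.
From 2: component {2}.
That's 2 components.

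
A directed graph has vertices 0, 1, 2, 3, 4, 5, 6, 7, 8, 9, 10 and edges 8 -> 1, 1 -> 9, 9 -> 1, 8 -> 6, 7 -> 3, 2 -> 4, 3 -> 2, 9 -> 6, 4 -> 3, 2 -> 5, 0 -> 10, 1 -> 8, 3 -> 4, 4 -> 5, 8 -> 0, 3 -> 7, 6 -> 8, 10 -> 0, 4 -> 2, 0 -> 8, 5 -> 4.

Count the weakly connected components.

2

From 0: component {0, 1, 6, 8, 9, 10}.
From 2: component {2, 3, 4, 5, 7}.
That's 2 components.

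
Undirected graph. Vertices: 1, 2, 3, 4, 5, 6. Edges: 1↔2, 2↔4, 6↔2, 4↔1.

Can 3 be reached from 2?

No

Explore from 2.
Distance 1: reach 1, 4, 6.
The search is exhausted without reaching 3; it lies in a different component.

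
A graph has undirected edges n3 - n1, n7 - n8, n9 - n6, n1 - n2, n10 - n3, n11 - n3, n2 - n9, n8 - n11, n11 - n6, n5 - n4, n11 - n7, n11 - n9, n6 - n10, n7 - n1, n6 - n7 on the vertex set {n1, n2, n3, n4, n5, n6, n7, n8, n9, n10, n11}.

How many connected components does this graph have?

From n1: component {n1, n2, n3, n6, n7, n8, n9, n10, n11}.
From n4: component {n4, n5}.
That's 2 components.

2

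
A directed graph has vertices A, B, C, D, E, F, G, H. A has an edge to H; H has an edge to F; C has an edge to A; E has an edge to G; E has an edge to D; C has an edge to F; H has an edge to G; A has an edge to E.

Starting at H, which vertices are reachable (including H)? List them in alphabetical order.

Start at H.
Its neighbours: F, G.
Nothing further is reachable.

F, G, H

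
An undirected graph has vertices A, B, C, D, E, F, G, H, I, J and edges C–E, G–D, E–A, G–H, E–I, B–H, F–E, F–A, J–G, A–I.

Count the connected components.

From A: component {A, C, E, F, I}.
From B: component {B, D, G, H, J}.
That's 2 components.

2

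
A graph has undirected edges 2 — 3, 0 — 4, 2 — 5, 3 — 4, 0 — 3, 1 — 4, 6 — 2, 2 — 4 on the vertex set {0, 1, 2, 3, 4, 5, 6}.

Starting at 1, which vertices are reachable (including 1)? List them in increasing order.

0, 1, 2, 3, 4, 5, 6

Start at 1.
Its neighbours: 4.
Then their neighbours: 0, 2, 3.
Then next layer: 5, 6.
Every vertex is now reached.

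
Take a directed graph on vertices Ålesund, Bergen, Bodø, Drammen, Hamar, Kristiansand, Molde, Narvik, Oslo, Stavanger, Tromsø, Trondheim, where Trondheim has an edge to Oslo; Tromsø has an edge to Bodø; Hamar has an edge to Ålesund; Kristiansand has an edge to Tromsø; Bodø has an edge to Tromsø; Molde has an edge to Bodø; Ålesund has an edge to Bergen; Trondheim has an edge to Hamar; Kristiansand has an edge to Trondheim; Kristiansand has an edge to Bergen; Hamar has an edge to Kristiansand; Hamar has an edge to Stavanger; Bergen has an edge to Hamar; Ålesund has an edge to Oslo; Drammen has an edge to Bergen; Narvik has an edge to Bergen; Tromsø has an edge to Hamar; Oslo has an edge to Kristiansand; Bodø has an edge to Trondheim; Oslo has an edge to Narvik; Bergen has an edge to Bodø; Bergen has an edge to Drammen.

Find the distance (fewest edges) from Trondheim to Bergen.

Distance 0: Trondheim.
Distance 1: Hamar, Oslo.
Distance 2: Ålesund, Kristiansand, Narvik, Stavanger.
Distance 3: Bergen, Tromsø — contains Bergen.

3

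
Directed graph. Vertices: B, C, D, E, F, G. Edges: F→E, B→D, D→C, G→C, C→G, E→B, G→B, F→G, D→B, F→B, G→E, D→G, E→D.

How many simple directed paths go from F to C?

F→B→D→C
F→B→D→G→C
F→E→B→D→C
F→E→B→D→G→C
F→E→D→C
F→E→D→G→C
F→G→B→D→C
F→G→C
F→G→E→B→D→C
F→G→E→D→C

10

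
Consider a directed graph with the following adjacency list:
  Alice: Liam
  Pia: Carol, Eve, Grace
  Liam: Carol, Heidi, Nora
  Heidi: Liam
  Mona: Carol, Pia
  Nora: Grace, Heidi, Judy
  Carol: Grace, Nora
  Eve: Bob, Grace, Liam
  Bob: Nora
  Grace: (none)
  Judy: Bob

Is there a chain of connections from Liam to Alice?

Explore from Liam.
Distance 1: reach Carol, Heidi, Nora.
Distance 2: reach Grace, Judy.
Distance 3: reach Bob.
The search from Liam is exhausted; no directed path reaches Alice.

No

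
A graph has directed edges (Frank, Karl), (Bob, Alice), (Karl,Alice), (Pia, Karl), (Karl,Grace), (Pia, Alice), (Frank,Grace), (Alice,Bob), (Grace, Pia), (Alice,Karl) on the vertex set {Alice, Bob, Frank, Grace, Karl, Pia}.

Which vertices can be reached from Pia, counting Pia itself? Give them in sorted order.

Alice, Bob, Grace, Karl, Pia

Start at Pia.
Its neighbours: Alice, Karl.
Then their neighbours: Bob, Grace.
Nothing further is reachable.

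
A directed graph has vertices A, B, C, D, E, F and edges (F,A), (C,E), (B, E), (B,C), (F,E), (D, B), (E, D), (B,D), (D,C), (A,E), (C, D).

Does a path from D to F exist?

Explore from D.
Distance 1: reach B, C.
Distance 2: reach E.
The search from D is exhausted; no directed path reaches F.

No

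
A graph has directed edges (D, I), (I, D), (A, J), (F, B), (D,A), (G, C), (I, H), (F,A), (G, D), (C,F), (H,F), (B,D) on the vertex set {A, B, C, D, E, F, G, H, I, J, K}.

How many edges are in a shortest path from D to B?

Distance 0: D.
Distance 1: A, I.
Distance 2: H, J.
Distance 3: F.
Distance 4: B — contains B.

4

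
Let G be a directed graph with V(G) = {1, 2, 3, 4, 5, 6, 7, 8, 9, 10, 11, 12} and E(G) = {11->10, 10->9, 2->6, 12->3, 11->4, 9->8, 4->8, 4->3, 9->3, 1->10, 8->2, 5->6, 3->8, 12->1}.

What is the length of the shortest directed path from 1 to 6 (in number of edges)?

5

Distance 0: 1.
Distance 1: 10.
Distance 2: 9.
Distance 3: 3, 8.
Distance 4: 2.
Distance 5: 6 — contains 6.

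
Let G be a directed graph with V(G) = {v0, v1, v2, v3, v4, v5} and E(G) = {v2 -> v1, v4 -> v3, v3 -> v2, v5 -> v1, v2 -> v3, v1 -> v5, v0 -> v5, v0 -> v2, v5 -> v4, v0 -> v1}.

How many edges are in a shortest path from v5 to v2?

Distance 0: v5.
Distance 1: v1, v4.
Distance 2: v3.
Distance 3: v2 — contains v2.

3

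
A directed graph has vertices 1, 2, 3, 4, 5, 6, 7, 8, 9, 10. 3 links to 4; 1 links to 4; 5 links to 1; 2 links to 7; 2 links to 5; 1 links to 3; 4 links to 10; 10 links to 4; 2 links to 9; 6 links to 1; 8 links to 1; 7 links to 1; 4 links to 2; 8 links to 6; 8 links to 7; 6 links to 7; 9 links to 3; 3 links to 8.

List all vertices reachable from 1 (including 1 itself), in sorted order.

Start at 1.
Its neighbours: 3, 4.
Then their neighbours: 2, 8, 10.
Then next layer: 5, 6, 7, 9.
Every vertex is now reached.

1, 2, 3, 4, 5, 6, 7, 8, 9, 10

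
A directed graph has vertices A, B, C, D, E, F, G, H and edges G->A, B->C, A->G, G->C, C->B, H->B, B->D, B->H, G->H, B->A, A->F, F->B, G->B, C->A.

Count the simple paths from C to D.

4

C→A→F→B→D
C→A→G→B→D
C→A→G→H→B→D
C→B→D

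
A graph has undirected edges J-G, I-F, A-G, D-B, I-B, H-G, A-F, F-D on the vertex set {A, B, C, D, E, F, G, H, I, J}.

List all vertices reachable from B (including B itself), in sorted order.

Start at B.
Its neighbours: D, I.
Then their neighbours: F.
Then next layer: A.
Then next layer: G.
Then next layer: H, J.
Nothing further is reachable.

A, B, D, F, G, H, I, J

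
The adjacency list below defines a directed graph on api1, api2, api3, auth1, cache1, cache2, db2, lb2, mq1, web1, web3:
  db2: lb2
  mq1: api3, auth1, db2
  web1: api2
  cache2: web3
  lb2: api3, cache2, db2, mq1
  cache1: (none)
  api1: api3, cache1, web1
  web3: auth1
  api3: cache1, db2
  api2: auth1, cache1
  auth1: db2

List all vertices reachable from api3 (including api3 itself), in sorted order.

api3, auth1, cache1, cache2, db2, lb2, mq1, web3

Start at api3.
Its neighbours: cache1, db2.
Then their neighbours: lb2.
Then next layer: cache2, mq1.
Then next layer: auth1, web3.
Nothing further is reachable.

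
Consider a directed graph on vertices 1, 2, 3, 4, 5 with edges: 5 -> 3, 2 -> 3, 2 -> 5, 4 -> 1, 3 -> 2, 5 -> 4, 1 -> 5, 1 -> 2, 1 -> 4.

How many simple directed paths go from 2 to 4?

1

2→5→4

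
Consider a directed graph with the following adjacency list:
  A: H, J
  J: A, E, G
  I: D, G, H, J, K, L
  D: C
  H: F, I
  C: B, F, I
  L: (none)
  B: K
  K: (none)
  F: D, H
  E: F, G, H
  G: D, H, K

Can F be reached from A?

Yes

Explore from A.
Distance 1: reach H, J.
Distance 2: reach E, F, G, I.
Found F.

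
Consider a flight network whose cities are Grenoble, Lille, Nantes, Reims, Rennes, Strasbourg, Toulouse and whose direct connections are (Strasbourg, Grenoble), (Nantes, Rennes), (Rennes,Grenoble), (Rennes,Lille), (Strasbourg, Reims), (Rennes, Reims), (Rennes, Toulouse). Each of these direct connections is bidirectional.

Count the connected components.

1

From Grenoble: component {Grenoble, Lille, Nantes, Reims, Rennes, Strasbourg, Toulouse}.
That's 1 component.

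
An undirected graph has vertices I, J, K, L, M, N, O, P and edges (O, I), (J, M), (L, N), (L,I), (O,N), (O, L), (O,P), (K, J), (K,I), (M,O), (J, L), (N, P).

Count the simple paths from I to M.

I–K–J–L–N–O–M
I–K–J–L–N–P–O–M
I–K–J–L–O–M
I–K–J–M
I–L–J–M
I–L–N–O–M
I–L–N–P–O–M
I–L–O–M
I–O–L–J–M
I–O–M
I–O–N–L–J–M
I–O–P–N–L–J–M

12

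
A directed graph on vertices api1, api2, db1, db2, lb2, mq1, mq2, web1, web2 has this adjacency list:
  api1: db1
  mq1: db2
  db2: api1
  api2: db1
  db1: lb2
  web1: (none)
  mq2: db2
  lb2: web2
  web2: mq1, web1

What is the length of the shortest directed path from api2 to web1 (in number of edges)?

Distance 0: api2.
Distance 1: db1.
Distance 2: lb2.
Distance 3: web2.
Distance 4: mq1, web1 — contains web1.

4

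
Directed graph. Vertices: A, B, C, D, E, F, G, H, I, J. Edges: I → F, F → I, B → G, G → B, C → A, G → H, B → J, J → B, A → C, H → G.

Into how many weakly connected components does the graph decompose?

5

From A: component {A, C}.
From B: component {B, G, H, J}.
From D: component {D}.
From E: component {E}.
From F: component {F, I}.
That's 5 components.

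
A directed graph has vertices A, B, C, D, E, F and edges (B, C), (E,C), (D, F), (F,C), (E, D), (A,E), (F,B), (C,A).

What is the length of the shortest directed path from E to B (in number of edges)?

Distance 0: E.
Distance 1: C, D.
Distance 2: A, F.
Distance 3: B — contains B.

3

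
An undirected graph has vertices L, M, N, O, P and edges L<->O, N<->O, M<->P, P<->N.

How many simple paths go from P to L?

1

P–N–O–L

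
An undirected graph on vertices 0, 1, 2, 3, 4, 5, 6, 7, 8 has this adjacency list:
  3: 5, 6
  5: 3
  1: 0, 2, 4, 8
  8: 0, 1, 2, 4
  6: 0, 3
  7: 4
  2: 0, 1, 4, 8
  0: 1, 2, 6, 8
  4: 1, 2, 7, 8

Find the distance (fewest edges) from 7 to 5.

Distance 0: 7.
Distance 1: 4.
Distance 2: 1, 2, 8.
Distance 3: 0.
Distance 4: 6.
Distance 5: 3.
Distance 6: 5 — contains 5.

6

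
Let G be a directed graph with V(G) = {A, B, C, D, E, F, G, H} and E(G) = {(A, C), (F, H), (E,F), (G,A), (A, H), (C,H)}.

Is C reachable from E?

Explore from E.
Distance 1: reach F.
Distance 2: reach H.
The search from E is exhausted; no directed path reaches C.

No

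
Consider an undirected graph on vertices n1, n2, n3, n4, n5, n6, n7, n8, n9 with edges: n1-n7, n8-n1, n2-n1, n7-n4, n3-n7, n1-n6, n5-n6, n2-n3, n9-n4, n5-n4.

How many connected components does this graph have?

1

From n1: component {n1, n2, n3, n4, n5, n6, n7, n8, n9}.
That's 1 component.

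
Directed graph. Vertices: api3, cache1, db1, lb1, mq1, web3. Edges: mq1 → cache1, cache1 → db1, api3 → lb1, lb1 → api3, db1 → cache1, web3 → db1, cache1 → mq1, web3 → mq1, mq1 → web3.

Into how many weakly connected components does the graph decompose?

2

From api3: component {api3, lb1}.
From cache1: component {cache1, db1, mq1, web3}.
That's 2 components.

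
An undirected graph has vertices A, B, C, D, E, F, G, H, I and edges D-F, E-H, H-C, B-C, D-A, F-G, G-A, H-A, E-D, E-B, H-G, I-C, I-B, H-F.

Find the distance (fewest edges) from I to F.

3

Distance 0: I.
Distance 1: B, C.
Distance 2: E, H.
Distance 3: A, D, F, G — contains F.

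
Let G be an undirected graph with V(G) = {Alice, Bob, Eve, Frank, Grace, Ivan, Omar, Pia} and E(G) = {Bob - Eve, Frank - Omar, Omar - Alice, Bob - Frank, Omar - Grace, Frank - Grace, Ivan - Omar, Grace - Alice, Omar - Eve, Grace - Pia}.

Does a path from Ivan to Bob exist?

Yes

Explore from Ivan.
Distance 1: reach Omar.
Distance 2: reach Alice, Eve, Frank, Grace.
Distance 3: reach Bob, Pia.
Found Bob.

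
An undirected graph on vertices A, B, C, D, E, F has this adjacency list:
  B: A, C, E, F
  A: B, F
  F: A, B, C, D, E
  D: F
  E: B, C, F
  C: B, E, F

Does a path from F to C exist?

Explore from F.
Distance 1: reach A, B, C, D, E.
Found C.

Yes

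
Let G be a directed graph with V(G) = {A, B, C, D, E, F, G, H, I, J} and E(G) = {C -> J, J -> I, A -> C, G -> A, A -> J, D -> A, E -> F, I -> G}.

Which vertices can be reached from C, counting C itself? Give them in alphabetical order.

A, C, G, I, J

Start at C.
Its neighbours: J.
Then their neighbours: I.
Then next layer: G.
Then next layer: A.
Nothing further is reachable.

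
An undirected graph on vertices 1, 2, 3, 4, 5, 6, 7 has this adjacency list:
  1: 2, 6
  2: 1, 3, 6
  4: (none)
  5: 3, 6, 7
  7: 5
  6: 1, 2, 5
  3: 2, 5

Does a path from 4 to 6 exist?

No

4 has no edges, so nothing is reachable from it.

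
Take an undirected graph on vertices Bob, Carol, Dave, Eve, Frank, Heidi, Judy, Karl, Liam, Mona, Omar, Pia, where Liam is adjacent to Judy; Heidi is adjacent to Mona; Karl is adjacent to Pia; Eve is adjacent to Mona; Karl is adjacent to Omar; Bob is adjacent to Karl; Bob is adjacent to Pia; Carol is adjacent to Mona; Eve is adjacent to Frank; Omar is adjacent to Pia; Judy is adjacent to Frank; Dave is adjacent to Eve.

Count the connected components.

From Bob: component {Bob, Karl, Omar, Pia}.
From Carol: component {Carol, Dave, Eve, Frank, Heidi, Judy, Liam, Mona}.
That's 2 components.

2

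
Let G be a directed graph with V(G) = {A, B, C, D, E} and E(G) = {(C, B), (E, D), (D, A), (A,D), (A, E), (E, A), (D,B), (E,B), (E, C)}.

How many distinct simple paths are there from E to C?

1

E→C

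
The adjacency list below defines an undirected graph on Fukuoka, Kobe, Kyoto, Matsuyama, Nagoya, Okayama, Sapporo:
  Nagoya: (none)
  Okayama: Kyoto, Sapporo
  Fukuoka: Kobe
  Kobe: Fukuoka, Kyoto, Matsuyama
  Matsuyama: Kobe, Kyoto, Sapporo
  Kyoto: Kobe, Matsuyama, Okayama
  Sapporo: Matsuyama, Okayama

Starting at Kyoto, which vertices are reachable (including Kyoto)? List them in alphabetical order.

Fukuoka, Kobe, Kyoto, Matsuyama, Okayama, Sapporo

Start at Kyoto.
Its neighbours: Kobe, Matsuyama, Okayama.
Then their neighbours: Fukuoka, Sapporo.
Nothing further is reachable.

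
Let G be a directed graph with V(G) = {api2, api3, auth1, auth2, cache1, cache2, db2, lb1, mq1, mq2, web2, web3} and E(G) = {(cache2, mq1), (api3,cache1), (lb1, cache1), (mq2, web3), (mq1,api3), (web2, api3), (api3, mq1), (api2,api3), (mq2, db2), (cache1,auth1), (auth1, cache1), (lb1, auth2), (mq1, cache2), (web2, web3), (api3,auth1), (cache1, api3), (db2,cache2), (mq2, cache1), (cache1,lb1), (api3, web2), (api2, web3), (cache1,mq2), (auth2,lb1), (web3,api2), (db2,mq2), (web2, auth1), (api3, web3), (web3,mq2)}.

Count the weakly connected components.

1

From api2: component {api2, api3, auth1, auth2, cache1, cache2, db2, lb1, mq1, mq2, web2, web3}.
That's 1 component.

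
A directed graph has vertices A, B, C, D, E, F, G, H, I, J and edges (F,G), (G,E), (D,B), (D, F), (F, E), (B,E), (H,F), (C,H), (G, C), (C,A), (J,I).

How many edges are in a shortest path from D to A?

Distance 0: D.
Distance 1: B, F.
Distance 2: E, G.
Distance 3: C.
Distance 4: A, H — contains A.

4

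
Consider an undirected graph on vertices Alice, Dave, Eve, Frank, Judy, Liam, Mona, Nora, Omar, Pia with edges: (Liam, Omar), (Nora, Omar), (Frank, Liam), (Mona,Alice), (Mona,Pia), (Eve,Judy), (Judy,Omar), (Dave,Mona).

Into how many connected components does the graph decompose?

2

From Alice: component {Alice, Dave, Mona, Pia}.
From Eve: component {Eve, Frank, Judy, Liam, Nora, Omar}.
That's 2 components.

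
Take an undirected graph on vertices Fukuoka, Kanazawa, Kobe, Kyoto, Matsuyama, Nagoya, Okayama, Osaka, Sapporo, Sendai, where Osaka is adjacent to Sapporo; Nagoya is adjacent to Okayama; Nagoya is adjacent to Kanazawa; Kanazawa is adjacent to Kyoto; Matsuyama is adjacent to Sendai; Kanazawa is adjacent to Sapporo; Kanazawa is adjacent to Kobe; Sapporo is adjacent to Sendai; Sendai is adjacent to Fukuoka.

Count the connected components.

1

From Fukuoka: component {Fukuoka, Kanazawa, Kobe, Kyoto, Matsuyama, Nagoya, Okayama, Osaka, Sapporo, Sendai}.
That's 1 component.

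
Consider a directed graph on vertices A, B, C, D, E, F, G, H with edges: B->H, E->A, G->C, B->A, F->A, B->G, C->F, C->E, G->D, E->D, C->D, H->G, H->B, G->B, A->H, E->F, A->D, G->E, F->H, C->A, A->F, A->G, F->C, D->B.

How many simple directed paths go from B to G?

B→A→F→H→G
B→A→G
B→A→H→G
B→G
B→H→G

5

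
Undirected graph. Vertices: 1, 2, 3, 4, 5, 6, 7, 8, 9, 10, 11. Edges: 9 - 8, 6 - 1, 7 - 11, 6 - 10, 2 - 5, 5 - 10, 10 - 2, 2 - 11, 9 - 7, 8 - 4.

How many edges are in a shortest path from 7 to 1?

Distance 0: 7.
Distance 1: 9, 11.
Distance 2: 2, 8.
Distance 3: 4, 5, 10.
Distance 4: 6.
Distance 5: 1 — contains 1.

5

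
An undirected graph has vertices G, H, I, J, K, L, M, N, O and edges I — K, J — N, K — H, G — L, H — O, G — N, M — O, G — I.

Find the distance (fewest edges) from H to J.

Distance 0: H.
Distance 1: K, O.
Distance 2: I, M.
Distance 3: G.
Distance 4: L, N.
Distance 5: J — contains J.

5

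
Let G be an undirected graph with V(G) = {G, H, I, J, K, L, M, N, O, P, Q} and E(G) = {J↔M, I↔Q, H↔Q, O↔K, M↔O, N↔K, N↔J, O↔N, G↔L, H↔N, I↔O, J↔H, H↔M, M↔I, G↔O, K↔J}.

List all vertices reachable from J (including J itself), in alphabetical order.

G, H, I, J, K, L, M, N, O, Q

Start at J.
Its neighbours: H, K, M, N.
Then their neighbours: I, O, Q.
Then next layer: G.
Then next layer: L.
Nothing further is reachable.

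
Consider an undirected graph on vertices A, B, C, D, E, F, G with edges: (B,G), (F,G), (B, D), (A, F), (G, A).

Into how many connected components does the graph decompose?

From A: component {A, B, D, F, G}.
From C: component {C}.
From E: component {E}.
That's 3 components.

3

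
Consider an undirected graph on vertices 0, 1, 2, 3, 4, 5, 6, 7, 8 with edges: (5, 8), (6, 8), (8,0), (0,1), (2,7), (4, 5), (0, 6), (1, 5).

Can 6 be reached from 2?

No

Explore from 2.
Distance 1: reach 7.
The search is exhausted without reaching 6; it lies in a different component.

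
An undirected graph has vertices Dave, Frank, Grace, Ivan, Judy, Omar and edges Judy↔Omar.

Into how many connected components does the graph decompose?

From Dave: component {Dave}.
From Frank: component {Frank}.
From Grace: component {Grace}.
From Ivan: component {Ivan}.
From Judy: component {Judy, Omar}.
That's 5 components.

5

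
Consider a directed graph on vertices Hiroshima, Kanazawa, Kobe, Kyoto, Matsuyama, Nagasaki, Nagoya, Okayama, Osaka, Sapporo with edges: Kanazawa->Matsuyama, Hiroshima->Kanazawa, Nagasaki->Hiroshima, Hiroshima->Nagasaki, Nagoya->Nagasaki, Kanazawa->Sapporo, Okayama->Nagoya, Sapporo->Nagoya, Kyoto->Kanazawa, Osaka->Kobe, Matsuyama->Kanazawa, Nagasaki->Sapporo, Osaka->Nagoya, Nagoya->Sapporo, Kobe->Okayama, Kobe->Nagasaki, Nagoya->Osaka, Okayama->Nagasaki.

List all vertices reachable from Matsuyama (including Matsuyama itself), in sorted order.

Hiroshima, Kanazawa, Kobe, Matsuyama, Nagasaki, Nagoya, Okayama, Osaka, Sapporo

Start at Matsuyama.
Its neighbours: Kanazawa.
Then their neighbours: Sapporo.
Then next layer: Nagoya.
Then next layer: Nagasaki, Osaka.
Then next layer: Hiroshima, Kobe.
Then next layer: Okayama.
Nothing further is reachable.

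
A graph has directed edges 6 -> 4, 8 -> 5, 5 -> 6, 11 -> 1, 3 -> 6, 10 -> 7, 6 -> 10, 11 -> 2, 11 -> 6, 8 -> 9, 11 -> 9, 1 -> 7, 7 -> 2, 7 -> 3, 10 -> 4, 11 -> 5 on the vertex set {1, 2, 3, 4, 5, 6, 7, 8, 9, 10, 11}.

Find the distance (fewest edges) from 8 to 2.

5

Distance 0: 8.
Distance 1: 5, 9.
Distance 2: 6.
Distance 3: 4, 10.
Distance 4: 7.
Distance 5: 2, 3 — contains 2.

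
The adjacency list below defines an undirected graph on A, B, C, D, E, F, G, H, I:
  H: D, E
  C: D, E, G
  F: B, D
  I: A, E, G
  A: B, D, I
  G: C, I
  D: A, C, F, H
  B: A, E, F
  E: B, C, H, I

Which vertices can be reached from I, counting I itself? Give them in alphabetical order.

A, B, C, D, E, F, G, H, I

Start at I.
Its neighbours: A, E, G.
Then their neighbours: B, C, D, H.
Then next layer: F.
Every vertex is now reached.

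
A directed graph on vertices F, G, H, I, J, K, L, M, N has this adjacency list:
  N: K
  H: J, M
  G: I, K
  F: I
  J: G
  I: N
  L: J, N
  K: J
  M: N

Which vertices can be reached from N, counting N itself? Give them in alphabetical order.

Start at N.
Its neighbours: K.
Then their neighbours: J.
Then next layer: G.
Then next layer: I.
Nothing further is reachable.

G, I, J, K, N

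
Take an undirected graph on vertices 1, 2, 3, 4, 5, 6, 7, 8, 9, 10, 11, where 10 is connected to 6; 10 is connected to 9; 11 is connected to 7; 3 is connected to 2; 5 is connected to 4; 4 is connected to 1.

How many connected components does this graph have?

From 1: component {1, 4, 5}.
From 2: component {2, 3}.
From 6: component {6, 9, 10}.
From 7: component {7, 11}.
From 8: component {8}.
That's 5 components.

5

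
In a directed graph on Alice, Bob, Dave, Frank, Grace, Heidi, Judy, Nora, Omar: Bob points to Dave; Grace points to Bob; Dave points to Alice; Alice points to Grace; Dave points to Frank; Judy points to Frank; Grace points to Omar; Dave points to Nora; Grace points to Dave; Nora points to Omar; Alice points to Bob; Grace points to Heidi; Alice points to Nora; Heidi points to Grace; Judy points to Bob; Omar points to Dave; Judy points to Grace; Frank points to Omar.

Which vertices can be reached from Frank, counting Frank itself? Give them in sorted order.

Alice, Bob, Dave, Frank, Grace, Heidi, Nora, Omar

Start at Frank.
Its neighbours: Omar.
Then their neighbours: Dave.
Then next layer: Alice, Nora.
Then next layer: Bob, Grace.
Then next layer: Heidi.
Nothing further is reachable.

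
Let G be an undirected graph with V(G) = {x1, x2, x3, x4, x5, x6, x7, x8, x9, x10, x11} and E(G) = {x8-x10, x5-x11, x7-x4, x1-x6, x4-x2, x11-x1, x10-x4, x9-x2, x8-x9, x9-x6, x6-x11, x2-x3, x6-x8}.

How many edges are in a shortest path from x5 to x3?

Distance 0: x5.
Distance 1: x11.
Distance 2: x1, x6.
Distance 3: x8, x9.
Distance 4: x2, x10.
Distance 5: x3, x4 — contains x3.

5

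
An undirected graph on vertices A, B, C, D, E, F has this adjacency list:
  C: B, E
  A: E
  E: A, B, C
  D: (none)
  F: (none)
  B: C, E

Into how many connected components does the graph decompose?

3

From A: component {A, B, C, E}.
From D: component {D}.
From F: component {F}.
That's 3 components.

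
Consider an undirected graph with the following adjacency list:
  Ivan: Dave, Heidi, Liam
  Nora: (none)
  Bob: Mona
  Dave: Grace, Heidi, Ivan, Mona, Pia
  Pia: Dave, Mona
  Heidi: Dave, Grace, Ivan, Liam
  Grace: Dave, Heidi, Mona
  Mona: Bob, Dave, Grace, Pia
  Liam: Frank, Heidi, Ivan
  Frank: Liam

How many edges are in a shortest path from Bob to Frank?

5

Distance 0: Bob.
Distance 1: Mona.
Distance 2: Dave, Grace, Pia.
Distance 3: Heidi, Ivan.
Distance 4: Liam.
Distance 5: Frank — contains Frank.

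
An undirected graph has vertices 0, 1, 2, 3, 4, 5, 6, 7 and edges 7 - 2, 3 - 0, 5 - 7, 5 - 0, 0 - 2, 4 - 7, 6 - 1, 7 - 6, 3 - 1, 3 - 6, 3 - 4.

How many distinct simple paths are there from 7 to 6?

7–2–0–3–1–6
7–2–0–3–6
7–4–3–1–6
7–4–3–6
7–5–0–3–1–6
7–5–0–3–6
7–6

7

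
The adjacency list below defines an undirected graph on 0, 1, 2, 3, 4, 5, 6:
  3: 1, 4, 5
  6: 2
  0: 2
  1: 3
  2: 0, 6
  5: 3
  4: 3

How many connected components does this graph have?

2

From 0: component {0, 2, 6}.
From 1: component {1, 3, 4, 5}.
That's 2 components.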